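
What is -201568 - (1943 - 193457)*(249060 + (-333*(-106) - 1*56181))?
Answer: 43698888410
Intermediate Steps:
-201568 - (1943 - 193457)*(249060 + (-333*(-106) - 1*56181)) = -201568 - (-191514)*(249060 + (35298 - 56181)) = -201568 - (-191514)*(249060 - 20883) = -201568 - (-191514)*228177 = -201568 - 1*(-43699089978) = -201568 + 43699089978 = 43698888410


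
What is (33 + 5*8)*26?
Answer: 1898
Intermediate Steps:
(33 + 5*8)*26 = (33 + 40)*26 = 73*26 = 1898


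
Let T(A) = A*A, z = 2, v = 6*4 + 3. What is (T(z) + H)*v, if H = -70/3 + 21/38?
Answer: -19269/38 ≈ -507.08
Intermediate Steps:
v = 27 (v = 24 + 3 = 27)
H = -2597/114 (H = -70*⅓ + 21*(1/38) = -70/3 + 21/38 = -2597/114 ≈ -22.781)
T(A) = A²
(T(z) + H)*v = (2² - 2597/114)*27 = (4 - 2597/114)*27 = -2141/114*27 = -19269/38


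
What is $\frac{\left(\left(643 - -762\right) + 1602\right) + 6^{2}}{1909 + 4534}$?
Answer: $\frac{179}{379} \approx 0.4723$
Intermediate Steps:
$\frac{\left(\left(643 - -762\right) + 1602\right) + 6^{2}}{1909 + 4534} = \frac{\left(\left(643 + 762\right) + 1602\right) + 36}{6443} = \left(\left(1405 + 1602\right) + 36\right) \frac{1}{6443} = \left(3007 + 36\right) \frac{1}{6443} = 3043 \cdot \frac{1}{6443} = \frac{179}{379}$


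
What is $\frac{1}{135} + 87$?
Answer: $\frac{11746}{135} \approx 87.007$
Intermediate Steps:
$\frac{1}{135} + 87 = \frac{11746}{135}$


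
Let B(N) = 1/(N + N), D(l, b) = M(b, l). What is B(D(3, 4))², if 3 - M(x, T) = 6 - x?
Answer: ¼ ≈ 0.25000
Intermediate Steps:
M(x, T) = -3 + x (M(x, T) = 3 - (6 - x) = 3 + (-6 + x) = -3 + x)
D(l, b) = -3 + b
B(N) = 1/(2*N)
B(D(3, 4))² = (1/(2*(-3 + 4)))² = ((½)/1)² = ((½)*1)² = (½)² = ¼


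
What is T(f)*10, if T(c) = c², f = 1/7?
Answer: 10/49 ≈ 0.20408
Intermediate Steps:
f = ⅐ (f = 1*(⅐) = ⅐ ≈ 0.14286)
T(f)*10 = (⅐)²*10 = (1/49)*10 = 10/49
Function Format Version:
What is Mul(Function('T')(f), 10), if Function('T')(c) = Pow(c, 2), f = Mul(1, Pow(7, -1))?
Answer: Rational(10, 49) ≈ 0.20408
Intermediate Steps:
f = Rational(1, 7) (f = Mul(1, Rational(1, 7)) = Rational(1, 7) ≈ 0.14286)
Mul(Function('T')(f), 10) = Mul(Pow(Rational(1, 7), 2), 10) = Mul(Rational(1, 49), 10) = Rational(10, 49)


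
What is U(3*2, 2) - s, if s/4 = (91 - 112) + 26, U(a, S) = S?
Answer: -18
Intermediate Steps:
s = 20 (s = 4*((91 - 112) + 26) = 4*(-21 + 26) = 4*5 = 20)
U(3*2, 2) - s = 2 - 1*20 = 2 - 20 = -18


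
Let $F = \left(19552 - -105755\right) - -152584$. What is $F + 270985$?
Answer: $548876$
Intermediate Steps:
$F = 277891$ ($F = \left(19552 + 105755\right) + 152584 = 125307 + 152584 = 277891$)
$F + 270985 = 277891 + 270985 = 548876$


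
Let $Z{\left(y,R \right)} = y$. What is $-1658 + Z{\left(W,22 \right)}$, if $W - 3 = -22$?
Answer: $-1677$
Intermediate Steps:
$W = -19$ ($W = 3 - 22 = -19$)
$-1658 + Z{\left(W,22 \right)} = -1658 - 19 = -1677$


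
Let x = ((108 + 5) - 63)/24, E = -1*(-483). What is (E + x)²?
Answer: 33884041/144 ≈ 2.3531e+5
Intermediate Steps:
E = 483
x = 25/12 (x = (113 - 63)*(1/24) = 50*(1/24) = 25/12 ≈ 2.0833)
(E + x)² = (483 + 25/12)² = (5821/12)² = 33884041/144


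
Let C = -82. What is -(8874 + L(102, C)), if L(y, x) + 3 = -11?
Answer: -8860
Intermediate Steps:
L(y, x) = -14 (L(y, x) = -3 - 11 = -14)
-(8874 + L(102, C)) = -(8874 - 14) = -1*8860 = -8860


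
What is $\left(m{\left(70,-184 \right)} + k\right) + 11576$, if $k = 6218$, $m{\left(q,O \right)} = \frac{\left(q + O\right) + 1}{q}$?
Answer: $\frac{1245467}{70} \approx 17792.0$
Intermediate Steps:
$m{\left(q,O \right)} = \frac{1 + O + q}{q}$ ($m{\left(q,O \right)} = \frac{\left(O + q\right) + 1}{q} = \frac{1 + O + q}{q}$)
$\left(m{\left(70,-184 \right)} + k\right) + 11576 = \left(\frac{1 - 184 + 70}{70} + 6218\right) + 11576 = \left(\frac{1}{70} \left(-113\right) + 6218\right) + 11576 = \left(- \frac{113}{70} + 6218\right) + 11576 = \frac{435147}{70} + 11576 = \frac{1245467}{70}$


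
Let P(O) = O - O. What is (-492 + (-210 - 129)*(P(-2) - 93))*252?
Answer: 7820820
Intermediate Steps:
P(O) = 0
(-492 + (-210 - 129)*(P(-2) - 93))*252 = (-492 + (-210 - 129)*(0 - 93))*252 = (-492 - 339*(-93))*252 = (-492 + 31527)*252 = 31035*252 = 7820820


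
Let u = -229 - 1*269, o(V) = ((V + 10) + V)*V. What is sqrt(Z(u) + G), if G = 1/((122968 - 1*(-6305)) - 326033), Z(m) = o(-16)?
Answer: sqrt(3406875739610)/98380 ≈ 18.762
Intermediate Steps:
o(V) = V*(10 + 2*V) (o(V) = ((10 + V) + V)*V = (10 + 2*V)*V = V*(10 + 2*V))
u = -498 (u = -229 - 269 = -498)
Z(m) = 352 (Z(m) = 2*(-16)*(5 - 16) = 2*(-16)*(-11) = 352)
G = -1/196760 (G = 1/((122968 + 6305) - 326033) = 1/(129273 - 326033) = 1/(-196760) = -1/196760 ≈ -5.0823e-6)
sqrt(Z(u) + G) = sqrt(352 - 1/196760) = sqrt(69259519/196760) = sqrt(3406875739610)/98380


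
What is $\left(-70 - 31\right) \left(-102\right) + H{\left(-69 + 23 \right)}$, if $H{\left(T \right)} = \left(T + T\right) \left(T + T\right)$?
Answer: $18766$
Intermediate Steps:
$H{\left(T \right)} = 4 T^{2}$ ($H{\left(T \right)} = 2 T 2 T = 4 T^{2}$)
$\left(-70 - 31\right) \left(-102\right) + H{\left(-69 + 23 \right)} = \left(-70 - 31\right) \left(-102\right) + 4 \left(-69 + 23\right)^{2} = \left(-101\right) \left(-102\right) + 4 \left(-46\right)^{2} = 10302 + 4 \cdot 2116 = 10302 + 8464 = 18766$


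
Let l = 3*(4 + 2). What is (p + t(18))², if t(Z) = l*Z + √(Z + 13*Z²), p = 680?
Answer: 1012246 + 6024*√470 ≈ 1.1428e+6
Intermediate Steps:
l = 18 (l = 3*6 = 18)
t(Z) = √(Z + 13*Z²) + 18*Z (t(Z) = 18*Z + √(Z + 13*Z²) = √(Z + 13*Z²) + 18*Z)
(p + t(18))² = (680 + (√(18*(1 + 13*18)) + 18*18))² = (680 + (√(18*(1 + 234)) + 324))² = (680 + (√(18*235) + 324))² = (680 + (√4230 + 324))² = (680 + (3*√470 + 324))² = (680 + (324 + 3*√470))² = (1004 + 3*√470)²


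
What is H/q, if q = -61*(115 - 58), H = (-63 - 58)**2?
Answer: -14641/3477 ≈ -4.2108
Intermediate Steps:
H = 14641 (H = (-121)**2 = 14641)
q = -3477 (q = -61*57 = -3477)
H/q = 14641/(-3477) = 14641*(-1/3477) = -14641/3477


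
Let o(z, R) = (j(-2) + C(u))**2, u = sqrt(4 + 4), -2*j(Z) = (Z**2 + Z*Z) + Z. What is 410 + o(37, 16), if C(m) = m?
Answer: 427 - 12*sqrt(2) ≈ 410.03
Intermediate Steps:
j(Z) = -Z**2 - Z/2 (j(Z) = -((Z**2 + Z*Z) + Z)/2 = -((Z**2 + Z**2) + Z)/2 = -(2*Z**2 + Z)/2 = -(Z + 2*Z**2)/2 = -Z**2 - Z/2)
u = 2*sqrt(2) (u = sqrt(8) = 2*sqrt(2) ≈ 2.8284)
o(z, R) = (-3 + 2*sqrt(2))**2 (o(z, R) = (-1*(-2)*(1/2 - 2) + 2*sqrt(2))**2 = (-1*(-2)*(-3/2) + 2*sqrt(2))**2 = (-3 + 2*sqrt(2))**2)
410 + o(37, 16) = 410 + (17 - 12*sqrt(2)) = 427 - 12*sqrt(2)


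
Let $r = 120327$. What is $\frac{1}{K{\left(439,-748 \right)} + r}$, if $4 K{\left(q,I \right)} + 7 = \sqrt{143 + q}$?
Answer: $\frac{1925204}{231650652019} - \frac{4 \sqrt{582}}{231650652019} \approx 8.3104 \cdot 10^{-6}$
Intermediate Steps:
$K{\left(q,I \right)} = - \frac{7}{4} + \frac{\sqrt{143 + q}}{4}$
$\frac{1}{K{\left(439,-748 \right)} + r} = \frac{1}{\left(- \frac{7}{4} + \frac{\sqrt{143 + 439}}{4}\right) + 120327} = \frac{1}{\left(- \frac{7}{4} + \frac{\sqrt{582}}{4}\right) + 120327} = \frac{1}{\frac{481301}{4} + \frac{\sqrt{582}}{4}}$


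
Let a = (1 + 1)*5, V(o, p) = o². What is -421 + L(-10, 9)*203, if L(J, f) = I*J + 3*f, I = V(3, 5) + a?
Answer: -33510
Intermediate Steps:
a = 10 (a = 2*5 = 10)
I = 19 (I = 3² + 10 = 9 + 10 = 19)
L(J, f) = 3*f + 19*J (L(J, f) = 19*J + 3*f = 3*f + 19*J)
-421 + L(-10, 9)*203 = -421 + (3*9 + 19*(-10))*203 = -421 + (27 - 190)*203 = -421 - 163*203 = -421 - 33089 = -33510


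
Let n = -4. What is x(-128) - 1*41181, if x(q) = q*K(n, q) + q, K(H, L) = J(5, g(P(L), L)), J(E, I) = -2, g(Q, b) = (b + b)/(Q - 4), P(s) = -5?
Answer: -41053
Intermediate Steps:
g(Q, b) = 2*b/(-4 + Q) (g(Q, b) = (2*b)/(-4 + Q) = 2*b/(-4 + Q))
K(H, L) = -2
x(q) = -q (x(q) = q*(-2) + q = -2*q + q = -q)
x(-128) - 1*41181 = -1*(-128) - 1*41181 = 128 - 41181 = -41053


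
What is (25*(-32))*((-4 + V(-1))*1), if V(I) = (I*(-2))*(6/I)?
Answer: 12800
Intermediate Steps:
V(I) = -12 (V(I) = (-2*I)*(6/I) = -12)
(25*(-32))*((-4 + V(-1))*1) = (25*(-32))*((-4 - 12)*1) = -(-12800) = -800*(-16) = 12800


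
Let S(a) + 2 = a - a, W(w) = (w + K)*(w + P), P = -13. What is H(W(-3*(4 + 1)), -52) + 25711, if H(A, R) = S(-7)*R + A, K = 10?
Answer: 25955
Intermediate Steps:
W(w) = (-13 + w)*(10 + w) (W(w) = (w + 10)*(w - 13) = (10 + w)*(-13 + w) = (-13 + w)*(10 + w))
S(a) = -2 (S(a) = -2 + (a - a) = -2 + 0 = -2)
H(A, R) = A - 2*R (H(A, R) = -2*R + A = A - 2*R)
H(W(-3*(4 + 1)), -52) + 25711 = ((-130 + (-3*(4 + 1))² - (-9)*(4 + 1)) - 2*(-52)) + 25711 = ((-130 + (-3*5)² - (-9)*5) + 104) + 25711 = ((-130 + (-15)² - 3*(-15)) + 104) + 25711 = ((-130 + 225 + 45) + 104) + 25711 = (140 + 104) + 25711 = 244 + 25711 = 25955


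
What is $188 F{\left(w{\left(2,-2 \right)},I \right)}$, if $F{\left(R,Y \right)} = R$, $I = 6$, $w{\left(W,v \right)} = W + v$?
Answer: $0$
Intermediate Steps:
$188 F{\left(w{\left(2,-2 \right)},I \right)} = 188 \left(2 - 2\right) = 188 \cdot 0 = 0$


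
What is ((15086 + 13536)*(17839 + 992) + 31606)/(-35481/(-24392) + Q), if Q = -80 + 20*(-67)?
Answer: -13147592607296/34601159 ≈ -3.7998e+5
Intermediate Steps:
Q = -1420 (Q = -80 - 1340 = -1420)
((15086 + 13536)*(17839 + 992) + 31606)/(-35481/(-24392) + Q) = ((15086 + 13536)*(17839 + 992) + 31606)/(-35481/(-24392) - 1420) = (28622*18831 + 31606)/(-35481*(-1/24392) - 1420) = (538980882 + 31606)/(35481/24392 - 1420) = 539012488/(-34601159/24392) = 539012488*(-24392/34601159) = -13147592607296/34601159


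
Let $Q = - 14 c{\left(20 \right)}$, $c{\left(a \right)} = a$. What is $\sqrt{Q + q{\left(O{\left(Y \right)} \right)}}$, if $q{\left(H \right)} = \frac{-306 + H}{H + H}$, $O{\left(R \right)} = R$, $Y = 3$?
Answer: $\frac{i \sqrt{1322}}{2} \approx 18.18 i$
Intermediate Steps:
$q{\left(H \right)} = \frac{-306 + H}{2 H}$
$Q = -280$ ($Q = \left(-14\right) 20 = -280$)
$\sqrt{Q + q{\left(O{\left(Y \right)} \right)}} = \sqrt{-280 + \frac{-306 + 3}{2 \cdot 3}} = \sqrt{-280 + \frac{1}{2} \cdot \frac{1}{3} \left(-303\right)} = \sqrt{-280 - \frac{101}{2}} = \sqrt{- \frac{661}{2}} = \frac{i \sqrt{1322}}{2}$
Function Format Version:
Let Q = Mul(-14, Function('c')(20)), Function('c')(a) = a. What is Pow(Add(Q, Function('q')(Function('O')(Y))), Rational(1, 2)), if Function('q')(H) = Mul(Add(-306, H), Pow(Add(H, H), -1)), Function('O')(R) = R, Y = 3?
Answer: Mul(Rational(1, 2), I, Pow(1322, Rational(1, 2))) ≈ Mul(18.180, I)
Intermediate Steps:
Function('q')(H) = Mul(Rational(1, 2), Pow(H, -1), Add(-306, H)) (Function('q')(H) = Mul(Add(-306, H), Pow(Mul(2, H), -1)) = Mul(Add(-306, H), Mul(Rational(1, 2), Pow(H, -1))) = Mul(Rational(1, 2), Pow(H, -1), Add(-306, H)))
Q = -280 (Q = Mul(-14, 20) = -280)
Pow(Add(Q, Function('q')(Function('O')(Y))), Rational(1, 2)) = Pow(Add(-280, Mul(Rational(1, 2), Pow(3, -1), Add(-306, 3))), Rational(1, 2)) = Pow(Add(-280, Mul(Rational(1, 2), Rational(1, 3), -303)), Rational(1, 2)) = Pow(Add(-280, Rational(-101, 2)), Rational(1, 2)) = Pow(Rational(-661, 2), Rational(1, 2)) = Mul(Rational(1, 2), I, Pow(1322, Rational(1, 2)))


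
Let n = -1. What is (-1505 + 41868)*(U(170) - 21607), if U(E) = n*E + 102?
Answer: -874868025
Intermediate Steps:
U(E) = 102 - E (U(E) = -E + 102 = 102 - E)
(-1505 + 41868)*(U(170) - 21607) = (-1505 + 41868)*((102 - 1*170) - 21607) = 40363*((102 - 170) - 21607) = 40363*(-68 - 21607) = 40363*(-21675) = -874868025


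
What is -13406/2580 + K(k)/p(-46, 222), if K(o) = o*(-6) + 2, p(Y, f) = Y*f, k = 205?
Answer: -5572243/1097790 ≈ -5.0759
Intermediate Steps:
K(o) = 2 - 6*o (K(o) = -6*o + 2 = 2 - 6*o)
-13406/2580 + K(k)/p(-46, 222) = -13406/2580 + (2 - 6*205)/((-46*222)) = -13406*1/2580 + (2 - 1230)/(-10212) = -6703/1290 - 1228*(-1/10212) = -6703/1290 + 307/2553 = -5572243/1097790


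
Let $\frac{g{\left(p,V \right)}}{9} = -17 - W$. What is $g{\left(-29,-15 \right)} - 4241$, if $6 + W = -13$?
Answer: $-4223$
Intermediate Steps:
$W = -19$ ($W = -6 - 13 = -19$)
$g{\left(p,V \right)} = 18$ ($g{\left(p,V \right)} = 9 \left(-17 - -19\right) = 9 \left(-17 + 19\right) = 9 \cdot 2 = 18$)
$g{\left(-29,-15 \right)} - 4241 = 18 - 4241 = -4223$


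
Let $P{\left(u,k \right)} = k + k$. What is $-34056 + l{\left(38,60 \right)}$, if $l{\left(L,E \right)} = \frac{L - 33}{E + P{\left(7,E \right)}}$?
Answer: $- \frac{1226015}{36} \approx -34056.0$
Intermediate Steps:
$P{\left(u,k \right)} = 2 k$
$l{\left(L,E \right)} = \frac{-33 + L}{3 E}$ ($l{\left(L,E \right)} = \frac{L - 33}{E + 2 E} = \frac{-33 + L}{3 E}$)
$-34056 + l{\left(38,60 \right)} = -34056 + \frac{-33 + 38}{3 \cdot 60} = -34056 + \frac{1}{3} \cdot \frac{1}{60} \cdot 5 = -34056 + \frac{1}{36} = - \frac{1226015}{36}$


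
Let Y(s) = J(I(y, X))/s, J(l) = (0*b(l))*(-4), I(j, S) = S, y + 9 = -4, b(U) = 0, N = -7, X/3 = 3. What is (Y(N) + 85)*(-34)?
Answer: -2890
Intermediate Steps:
X = 9 (X = 3*3 = 9)
y = -13 (y = -9 - 4 = -13)
J(l) = 0 (J(l) = (0*0)*(-4) = 0*(-4) = 0)
Y(s) = 0 (Y(s) = 0/s = 0)
(Y(N) + 85)*(-34) = (0 + 85)*(-34) = 85*(-34) = -2890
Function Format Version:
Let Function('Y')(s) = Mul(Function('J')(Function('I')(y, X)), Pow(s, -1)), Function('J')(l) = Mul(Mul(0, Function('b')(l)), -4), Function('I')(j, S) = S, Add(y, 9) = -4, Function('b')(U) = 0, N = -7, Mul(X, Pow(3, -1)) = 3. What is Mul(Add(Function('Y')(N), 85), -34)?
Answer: -2890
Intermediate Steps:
X = 9 (X = Mul(3, 3) = 9)
y = -13 (y = Add(-9, -4) = -13)
Function('J')(l) = 0 (Function('J')(l) = Mul(Mul(0, 0), -4) = Mul(0, -4) = 0)
Function('Y')(s) = 0 (Function('Y')(s) = Mul(0, Pow(s, -1)) = 0)
Mul(Add(Function('Y')(N), 85), -34) = Mul(Add(0, 85), -34) = Mul(85, -34) = -2890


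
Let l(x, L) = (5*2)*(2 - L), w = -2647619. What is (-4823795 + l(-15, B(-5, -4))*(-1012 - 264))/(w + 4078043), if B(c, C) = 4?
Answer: -1599425/476808 ≈ -3.3544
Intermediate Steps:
l(x, L) = 20 - 10*L (l(x, L) = 10*(2 - L) = 20 - 10*L)
(-4823795 + l(-15, B(-5, -4))*(-1012 - 264))/(w + 4078043) = (-4823795 + (20 - 10*4)*(-1012 - 264))/(-2647619 + 4078043) = (-4823795 + (20 - 40)*(-1276))/1430424 = (-4823795 - 20*(-1276))*(1/1430424) = (-4823795 + 25520)*(1/1430424) = -4798275*1/1430424 = -1599425/476808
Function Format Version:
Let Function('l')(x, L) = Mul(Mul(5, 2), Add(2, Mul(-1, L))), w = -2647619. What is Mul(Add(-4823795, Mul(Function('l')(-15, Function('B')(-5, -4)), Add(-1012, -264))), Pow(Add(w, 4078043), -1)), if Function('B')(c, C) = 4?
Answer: Rational(-1599425, 476808) ≈ -3.3544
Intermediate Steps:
Function('l')(x, L) = Add(20, Mul(-10, L)) (Function('l')(x, L) = Mul(10, Add(2, Mul(-1, L))) = Add(20, Mul(-10, L)))
Mul(Add(-4823795, Mul(Function('l')(-15, Function('B')(-5, -4)), Add(-1012, -264))), Pow(Add(w, 4078043), -1)) = Mul(Add(-4823795, Mul(Add(20, Mul(-10, 4)), Add(-1012, -264))), Pow(Add(-2647619, 4078043), -1)) = Mul(Add(-4823795, Mul(Add(20, -40), -1276)), Pow(1430424, -1)) = Mul(Add(-4823795, Mul(-20, -1276)), Rational(1, 1430424)) = Mul(Add(-4823795, 25520), Rational(1, 1430424)) = Mul(-4798275, Rational(1, 1430424)) = Rational(-1599425, 476808)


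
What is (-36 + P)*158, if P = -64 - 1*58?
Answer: -24964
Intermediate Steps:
P = -122 (P = -64 - 58 = -122)
(-36 + P)*158 = (-36 - 122)*158 = -158*158 = -24964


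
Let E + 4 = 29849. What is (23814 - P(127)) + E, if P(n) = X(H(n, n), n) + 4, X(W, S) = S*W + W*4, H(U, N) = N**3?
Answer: -268284518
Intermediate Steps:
X(W, S) = 4*W + S*W (X(W, S) = S*W + 4*W = 4*W + S*W)
E = 29845 (E = -4 + 29849 = 29845)
P(n) = 4 + n**3*(4 + n) (P(n) = n**3*(4 + n) + 4 = 4 + n**3*(4 + n))
(23814 - P(127)) + E = (23814 - (4 + 127**3*(4 + 127))) + 29845 = (23814 - (4 + 2048383*131)) + 29845 = (23814 - (4 + 268338173)) + 29845 = (23814 - 1*268338177) + 29845 = (23814 - 268338177) + 29845 = -268314363 + 29845 = -268284518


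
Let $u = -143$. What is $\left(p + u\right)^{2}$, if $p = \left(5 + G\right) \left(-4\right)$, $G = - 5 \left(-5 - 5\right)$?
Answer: $131769$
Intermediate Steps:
$G = 50$ ($G = \left(-5\right) \left(-10\right) = 50$)
$p = -220$ ($p = \left(5 + 50\right) \left(-4\right) = 55 \left(-4\right) = -220$)
$\left(p + u\right)^{2} = \left(-220 - 143\right)^{2} = \left(-363\right)^{2} = 131769$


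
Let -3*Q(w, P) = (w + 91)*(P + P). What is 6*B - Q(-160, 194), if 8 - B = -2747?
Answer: 7606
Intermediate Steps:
B = 2755 (B = 8 - 1*(-2747) = 8 + 2747 = 2755)
Q(w, P) = -2*P*(91 + w)/3 (Q(w, P) = -(w + 91)*(P + P)/3 = -(91 + w)*2*P/3 = -2*P*(91 + w)/3)
6*B - Q(-160, 194) = 6*2755 - (-2)*194*(91 - 160)/3 = 16530 - (-2)*194*(-69)/3 = 16530 - 1*8924 = 16530 - 8924 = 7606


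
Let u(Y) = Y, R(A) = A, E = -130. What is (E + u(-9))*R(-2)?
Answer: 278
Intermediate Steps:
(E + u(-9))*R(-2) = (-130 - 9)*(-2) = -139*(-2) = 278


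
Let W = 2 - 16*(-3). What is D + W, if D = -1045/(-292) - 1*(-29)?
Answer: 24113/292 ≈ 82.579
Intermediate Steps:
W = 50 (W = 2 + 48 = 50)
D = 9513/292 (D = -1045*(-1/292) + 29 = 1045/292 + 29 = 9513/292 ≈ 32.579)
D + W = 9513/292 + 50 = 24113/292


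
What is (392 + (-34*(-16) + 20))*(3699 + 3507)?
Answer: 6888936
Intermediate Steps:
(392 + (-34*(-16) + 20))*(3699 + 3507) = (392 + (544 + 20))*7206 = (392 + 564)*7206 = 956*7206 = 6888936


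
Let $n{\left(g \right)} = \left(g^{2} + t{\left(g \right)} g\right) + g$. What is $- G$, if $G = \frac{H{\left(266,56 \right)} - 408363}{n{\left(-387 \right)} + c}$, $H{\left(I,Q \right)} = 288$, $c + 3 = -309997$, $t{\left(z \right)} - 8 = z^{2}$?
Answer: $- \frac{408075}{58124317} \approx -0.0070207$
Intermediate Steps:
$t{\left(z \right)} = 8 + z^{2}$
$c = -310000$ ($c = -3 - 309997 = -310000$)
$n{\left(g \right)} = g + g^{2} + g \left(8 + g^{2}\right)$ ($n{\left(g \right)} = \left(g^{2} + \left(8 + g^{2}\right) g\right) + g = \left(g^{2} + g \left(8 + g^{2}\right)\right) + g = g + g^{2} + g \left(8 + g^{2}\right)$)
$G = \frac{408075}{58124317}$ ($G = \frac{288 - 408363}{- 387 \left(9 - 387 + \left(-387\right)^{2}\right) - 310000} = - \frac{408075}{- 387 \left(9 - 387 + 149769\right) - 310000} = - \frac{408075}{\left(-387\right) 149391 - 310000} = - \frac{408075}{-57814317 - 310000} = - \frac{408075}{-58124317} = \left(-408075\right) \left(- \frac{1}{58124317}\right) = \frac{408075}{58124317} \approx 0.0070207$)
$- G = \left(-1\right) \frac{408075}{58124317} = - \frac{408075}{58124317}$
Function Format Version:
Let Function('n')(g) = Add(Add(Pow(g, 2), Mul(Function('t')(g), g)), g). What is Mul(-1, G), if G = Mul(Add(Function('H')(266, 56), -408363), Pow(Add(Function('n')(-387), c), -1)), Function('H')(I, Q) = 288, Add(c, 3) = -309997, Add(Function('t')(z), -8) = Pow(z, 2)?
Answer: Rational(-408075, 58124317) ≈ -0.0070207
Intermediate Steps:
Function('t')(z) = Add(8, Pow(z, 2))
c = -310000 (c = Add(-3, -309997) = -310000)
Function('n')(g) = Add(g, Pow(g, 2), Mul(g, Add(8, Pow(g, 2)))) (Function('n')(g) = Add(Add(Pow(g, 2), Mul(Add(8, Pow(g, 2)), g)), g) = Add(Add(Pow(g, 2), Mul(g, Add(8, Pow(g, 2)))), g) = Add(g, Pow(g, 2), Mul(g, Add(8, Pow(g, 2)))))
G = Rational(408075, 58124317) (G = Mul(Add(288, -408363), Pow(Add(Mul(-387, Add(9, -387, Pow(-387, 2))), -310000), -1)) = Mul(-408075, Pow(Add(Mul(-387, Add(9, -387, 149769)), -310000), -1)) = Mul(-408075, Pow(Add(Mul(-387, 149391), -310000), -1)) = Mul(-408075, Pow(Add(-57814317, -310000), -1)) = Mul(-408075, Pow(-58124317, -1)) = Mul(-408075, Rational(-1, 58124317)) = Rational(408075, 58124317) ≈ 0.0070207)
Mul(-1, G) = Mul(-1, Rational(408075, 58124317)) = Rational(-408075, 58124317)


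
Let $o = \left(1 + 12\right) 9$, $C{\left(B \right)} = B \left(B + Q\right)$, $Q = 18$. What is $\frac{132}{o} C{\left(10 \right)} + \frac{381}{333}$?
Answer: $\frac{152497}{481} \approx 317.04$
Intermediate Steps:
$C{\left(B \right)} = B \left(18 + B\right)$ ($C{\left(B \right)} = B \left(B + 18\right) = B \left(18 + B\right)$)
$o = 117$ ($o = 13 \cdot 9 = 117$)
$\frac{132}{o} C{\left(10 \right)} + \frac{381}{333} = \frac{132}{117} \cdot 10 \left(18 + 10\right) + \frac{381}{333} = 132 \cdot \frac{1}{117} \cdot 10 \cdot 28 + 381 \cdot \frac{1}{333} = \frac{44}{39} \cdot 280 + \frac{127}{111} = \frac{12320}{39} + \frac{127}{111} = \frac{152497}{481}$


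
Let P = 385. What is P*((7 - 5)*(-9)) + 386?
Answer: -6544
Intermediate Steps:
P*((7 - 5)*(-9)) + 386 = 385*((7 - 5)*(-9)) + 386 = 385*(2*(-9)) + 386 = 385*(-18) + 386 = -6930 + 386 = -6544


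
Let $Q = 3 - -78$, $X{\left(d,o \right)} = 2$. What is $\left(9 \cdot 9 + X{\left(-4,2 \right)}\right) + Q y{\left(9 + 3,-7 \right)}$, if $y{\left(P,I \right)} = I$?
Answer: $-484$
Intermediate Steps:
$Q = 81$ ($Q = 3 + 78 = 81$)
$\left(9 \cdot 9 + X{\left(-4,2 \right)}\right) + Q y{\left(9 + 3,-7 \right)} = \left(9 \cdot 9 + 2\right) + 81 \left(-7\right) = \left(81 + 2\right) - 567 = 83 - 567 = -484$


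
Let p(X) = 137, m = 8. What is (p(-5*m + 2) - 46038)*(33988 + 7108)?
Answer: -1886347496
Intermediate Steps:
(p(-5*m + 2) - 46038)*(33988 + 7108) = (137 - 46038)*(33988 + 7108) = -45901*41096 = -1886347496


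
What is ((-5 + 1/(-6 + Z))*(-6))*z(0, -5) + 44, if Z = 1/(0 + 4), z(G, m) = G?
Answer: 44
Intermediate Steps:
Z = ¼ (Z = 1/4 = ¼ ≈ 0.25000)
((-5 + 1/(-6 + Z))*(-6))*z(0, -5) + 44 = ((-5 + 1/(-6 + ¼))*(-6))*0 + 44 = ((-5 + 1/(-23/4))*(-6))*0 + 44 = ((-5 - 4/23)*(-6))*0 + 44 = -119/23*(-6)*0 + 44 = (714/23)*0 + 44 = 0 + 44 = 44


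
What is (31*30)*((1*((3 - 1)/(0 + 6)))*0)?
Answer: 0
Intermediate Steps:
(31*30)*((1*((3 - 1)/(0 + 6)))*0) = 930*((1*(2/6))*0) = 930*((1*(2*(1/6)))*0) = 930*((1*(1/3))*0) = 930*((1/3)*0) = 930*0 = 0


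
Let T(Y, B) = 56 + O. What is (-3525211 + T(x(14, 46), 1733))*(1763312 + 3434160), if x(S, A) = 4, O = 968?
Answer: -18316863255264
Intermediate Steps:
T(Y, B) = 1024 (T(Y, B) = 56 + 968 = 1024)
(-3525211 + T(x(14, 46), 1733))*(1763312 + 3434160) = (-3525211 + 1024)*(1763312 + 3434160) = -3524187*5197472 = -18316863255264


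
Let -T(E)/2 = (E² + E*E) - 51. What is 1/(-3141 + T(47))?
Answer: -1/11875 ≈ -8.4211e-5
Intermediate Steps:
T(E) = 102 - 4*E² (T(E) = -2*((E² + E*E) - 51) = -2*((E² + E²) - 51) = -2*(2*E² - 51) = -2*(-51 + 2*E²) = 102 - 4*E²)
1/(-3141 + T(47)) = 1/(-3141 + (102 - 4*47²)) = 1/(-3141 + (102 - 4*2209)) = 1/(-3141 + (102 - 8836)) = 1/(-3141 - 8734) = 1/(-11875) = -1/11875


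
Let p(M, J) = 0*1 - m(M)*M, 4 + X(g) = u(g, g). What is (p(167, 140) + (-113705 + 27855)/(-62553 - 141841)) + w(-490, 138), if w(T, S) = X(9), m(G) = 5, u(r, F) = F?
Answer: -84780585/102197 ≈ -829.58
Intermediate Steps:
X(g) = -4 + g
w(T, S) = 5 (w(T, S) = -4 + 9 = 5)
p(M, J) = -5*M (p(M, J) = 0*1 - 5*M = 0 - 5*M = -5*M)
(p(167, 140) + (-113705 + 27855)/(-62553 - 141841)) + w(-490, 138) = (-5*167 + (-113705 + 27855)/(-62553 - 141841)) + 5 = (-835 - 85850/(-204394)) + 5 = (-835 - 85850*(-1/204394)) + 5 = (-835 + 42925/102197) + 5 = -85291570/102197 + 5 = -84780585/102197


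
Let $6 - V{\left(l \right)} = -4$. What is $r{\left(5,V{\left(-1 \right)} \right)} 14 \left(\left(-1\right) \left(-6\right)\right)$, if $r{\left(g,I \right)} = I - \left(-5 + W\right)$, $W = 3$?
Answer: $1008$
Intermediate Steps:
$V{\left(l \right)} = 10$ ($V{\left(l \right)} = 6 - -4 = 6 + 4 = 10$)
$r{\left(g,I \right)} = 2 + I$ ($r{\left(g,I \right)} = I - \left(-5 + 3\right) = I - -2 = I + 2 = 2 + I$)
$r{\left(5,V{\left(-1 \right)} \right)} 14 \left(\left(-1\right) \left(-6\right)\right) = \left(2 + 10\right) 14 \left(\left(-1\right) \left(-6\right)\right) = 12 \cdot 14 \cdot 6 = 168 \cdot 6 = 1008$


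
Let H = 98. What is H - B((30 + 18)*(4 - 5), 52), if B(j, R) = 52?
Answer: 46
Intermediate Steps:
H - B((30 + 18)*(4 - 5), 52) = 98 - 1*52 = 98 - 52 = 46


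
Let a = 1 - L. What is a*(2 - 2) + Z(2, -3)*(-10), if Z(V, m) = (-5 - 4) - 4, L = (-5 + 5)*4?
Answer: 130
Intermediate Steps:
L = 0 (L = 0*4 = 0)
Z(V, m) = -13 (Z(V, m) = -9 - 4 = -13)
a = 1 (a = 1 - 1*0 = 1 + 0 = 1)
a*(2 - 2) + Z(2, -3)*(-10) = 1*(2 - 2) - 13*(-10) = 1*0 + 130 = 0 + 130 = 130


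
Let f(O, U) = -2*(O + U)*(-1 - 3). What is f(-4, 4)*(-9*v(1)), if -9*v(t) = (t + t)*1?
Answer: 0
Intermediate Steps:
f(O, U) = 8*O + 8*U (f(O, U) = -2*(O + U)*(-4) = -2*(-4*O - 4*U) = 8*O + 8*U)
v(t) = -2*t/9 (v(t) = -(t + t)/9 = -2*t/9)
f(-4, 4)*(-9*v(1)) = (8*(-4) + 8*4)*(-(-2)) = (-32 + 32)*(-9*(-2/9)) = 0*2 = 0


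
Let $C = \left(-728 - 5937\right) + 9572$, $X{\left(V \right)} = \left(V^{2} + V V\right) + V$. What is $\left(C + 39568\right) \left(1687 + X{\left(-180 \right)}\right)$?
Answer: $2816389825$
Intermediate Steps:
$X{\left(V \right)} = V + 2 V^{2}$ ($X{\left(V \right)} = \left(V^{2} + V^{2}\right) + V = 2 V^{2} + V = V + 2 V^{2}$)
$C = 2907$ ($C = -6665 + 9572 = 2907$)
$\left(C + 39568\right) \left(1687 + X{\left(-180 \right)}\right) = \left(2907 + 39568\right) \left(1687 - 180 \left(1 + 2 \left(-180\right)\right)\right) = 42475 \left(1687 - 180 \left(1 - 360\right)\right) = 42475 \left(1687 - -64620\right) = 42475 \left(1687 + 64620\right) = 42475 \cdot 66307 = 2816389825$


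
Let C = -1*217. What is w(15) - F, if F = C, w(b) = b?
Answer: 232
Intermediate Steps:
C = -217
F = -217
w(15) - F = 15 - 1*(-217) = 15 + 217 = 232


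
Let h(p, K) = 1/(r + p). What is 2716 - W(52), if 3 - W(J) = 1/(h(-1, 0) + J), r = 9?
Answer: 1131329/417 ≈ 2713.0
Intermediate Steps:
h(p, K) = 1/(9 + p)
W(J) = 3 - 1/(⅛ + J) (W(J) = 3 - 1/(1/(9 - 1) + J) = 3 - 1/(1/8 + J) = 3 - 1/(⅛ + J))
2716 - W(52) = 2716 - (-5 + 24*52)/(1 + 8*52) = 2716 - (-5 + 1248)/(1 + 416) = 2716 - 1243/417 = 1131329/417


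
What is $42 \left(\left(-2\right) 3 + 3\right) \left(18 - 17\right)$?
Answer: $-126$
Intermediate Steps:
$42 \left(\left(-2\right) 3 + 3\right) \left(18 - 17\right) = 42 \left(-6 + 3\right) \left(18 - 17\right) = 42 \left(-3\right) 1 = \left(-126\right) 1 = -126$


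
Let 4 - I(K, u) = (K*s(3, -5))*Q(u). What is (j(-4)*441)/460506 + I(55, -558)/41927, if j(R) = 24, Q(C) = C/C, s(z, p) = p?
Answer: 95372757/3217939177 ≈ 0.029638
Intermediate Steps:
Q(C) = 1
I(K, u) = 4 + 5*K (I(K, u) = 4 - K*(-5) = 4 - (-5*K) = 4 - (-5)*K = 4 + 5*K)
(j(-4)*441)/460506 + I(55, -558)/41927 = (24*441)/460506 + (4 + 5*55)/41927 = 10584*(1/460506) + (4 + 275)*(1/41927) = 1764/76751 + 279*(1/41927) = 1764/76751 + 279/41927 = 95372757/3217939177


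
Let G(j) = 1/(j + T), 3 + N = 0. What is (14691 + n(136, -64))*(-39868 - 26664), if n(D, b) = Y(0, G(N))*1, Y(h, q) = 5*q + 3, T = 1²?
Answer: -977454878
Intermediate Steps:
N = -3 (N = -3 + 0 = -3)
T = 1
G(j) = 1/(1 + j) (G(j) = 1/(j + 1) = 1/(1 + j))
Y(h, q) = 3 + 5*q
n(D, b) = ½ (n(D, b) = (3 + 5/(1 - 3))*1 = (3 + 5/(-2))*1 = (3 + 5*(-½))*1 = (3 - 5/2)*1 = (½)*1 = ½)
(14691 + n(136, -64))*(-39868 - 26664) = (14691 + ½)*(-39868 - 26664) = (29383/2)*(-66532) = -977454878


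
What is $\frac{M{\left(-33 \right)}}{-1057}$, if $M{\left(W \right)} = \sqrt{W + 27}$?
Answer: $- \frac{i \sqrt{6}}{1057} \approx - 0.0023174 i$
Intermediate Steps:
$M{\left(W \right)} = \sqrt{27 + W}$
$\frac{M{\left(-33 \right)}}{-1057} = \frac{\sqrt{27 - 33}}{-1057} = \sqrt{-6} \left(- \frac{1}{1057}\right) = i \sqrt{6} \left(- \frac{1}{1057}\right) = - \frac{i \sqrt{6}}{1057}$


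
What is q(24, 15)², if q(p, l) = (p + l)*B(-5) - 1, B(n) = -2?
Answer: 6241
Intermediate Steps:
q(p, l) = -1 - 2*l - 2*p (q(p, l) = (p + l)*(-2) - 1 = (l + p)*(-2) - 1 = (-2*l - 2*p) - 1 = -1 - 2*l - 2*p)
q(24, 15)² = (-1 - 2*15 - 2*24)² = (-1 - 30 - 48)² = (-79)² = 6241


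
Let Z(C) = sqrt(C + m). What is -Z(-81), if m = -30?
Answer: -I*sqrt(111) ≈ -10.536*I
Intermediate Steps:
Z(C) = sqrt(-30 + C) (Z(C) = sqrt(C - 30) = sqrt(-30 + C))
-Z(-81) = -sqrt(-30 - 81) = -sqrt(-111) = -I*sqrt(111)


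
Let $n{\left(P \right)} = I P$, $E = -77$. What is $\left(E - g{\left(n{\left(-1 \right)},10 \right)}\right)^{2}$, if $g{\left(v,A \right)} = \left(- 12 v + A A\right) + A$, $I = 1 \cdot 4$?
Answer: $55225$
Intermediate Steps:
$I = 4$
$n{\left(P \right)} = 4 P$
$g{\left(v,A \right)} = A + A^{2} - 12 v$ ($g{\left(v,A \right)} = \left(- 12 v + A^{2}\right) + A = \left(A^{2} - 12 v\right) + A = A + A^{2} - 12 v$)
$\left(E - g{\left(n{\left(-1 \right)},10 \right)}\right)^{2} = \left(-77 - \left(10 + 10^{2} - 12 \cdot 4 \left(-1\right)\right)\right)^{2} = \left(-77 - \left(10 + 100 - -48\right)\right)^{2} = \left(-77 - \left(10 + 100 + 48\right)\right)^{2} = \left(-77 - 158\right)^{2} = \left(-235\right)^{2} = 55225$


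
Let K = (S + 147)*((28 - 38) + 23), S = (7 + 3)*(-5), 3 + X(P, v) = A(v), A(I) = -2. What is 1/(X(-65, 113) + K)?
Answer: 1/1256 ≈ 0.00079618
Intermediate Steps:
X(P, v) = -5 (X(P, v) = -3 - 2 = -5)
S = -50 (S = 10*(-5) = -50)
K = 1261 (K = (-50 + 147)*((28 - 38) + 23) = 97*(-10 + 23) = 97*13 = 1261)
1/(X(-65, 113) + K) = 1/(-5 + 1261) = 1/1256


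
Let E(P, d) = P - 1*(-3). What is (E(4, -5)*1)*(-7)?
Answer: -49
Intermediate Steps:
E(P, d) = 3 + P (E(P, d) = P + 3 = 3 + P)
(E(4, -5)*1)*(-7) = ((3 + 4)*1)*(-7) = (7*1)*(-7) = 7*(-7) = -49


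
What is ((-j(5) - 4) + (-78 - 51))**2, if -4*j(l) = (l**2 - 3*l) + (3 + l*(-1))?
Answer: 17161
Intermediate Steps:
j(l) = -3/4 + l - l**2/4 (j(l) = -((l**2 - 3*l) + (3 + l*(-1)))/4 = -((l**2 - 3*l) + (3 - l))/4 = -(3 + l**2 - 4*l)/4 = -3/4 + l - l**2/4)
((-j(5) - 4) + (-78 - 51))**2 = ((-(-3/4 + 5 - 1/4*5**2) - 4) + (-78 - 51))**2 = ((-(-3/4 + 5 - 1/4*25) - 4) - 129)**2 = ((-(-3/4 + 5 - 25/4) - 4) - 129)**2 = ((-1*(-2) - 4) - 129)**2 = ((2 - 4) - 129)**2 = (-2 - 129)**2 = (-131)**2 = 17161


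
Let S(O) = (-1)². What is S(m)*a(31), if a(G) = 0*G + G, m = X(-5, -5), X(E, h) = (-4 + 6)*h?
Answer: 31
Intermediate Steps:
X(E, h) = 2*h
m = -10 (m = 2*(-5) = -10)
S(O) = 1
a(G) = G (a(G) = 0 + G = G)
S(m)*a(31) = 1*31 = 31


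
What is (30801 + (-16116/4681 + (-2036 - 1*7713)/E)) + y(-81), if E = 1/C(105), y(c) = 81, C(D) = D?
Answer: -4647139719/4681 ≈ -9.9277e+5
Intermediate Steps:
E = 1/105 ≈ 0.0095238
(30801 + (-16116/4681 + (-2036 - 1*7713)/E)) + y(-81) = (30801 + (-16116/4681 + (-2036 - 1*7713)/(1/105))) + 81 = (30801 + (-16116*1/4681 + (-2036 - 7713)*105)) + 81 = (30801 + (-16116/4681 - 9749*105)) + 81 = (30801 + (-16116/4681 - 1023645)) + 81 = (30801 - 4791698361/4681) + 81 = -4647518880/4681 + 81 = -4647139719/4681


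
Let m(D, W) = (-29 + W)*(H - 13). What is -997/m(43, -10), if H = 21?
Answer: 997/312 ≈ 3.1955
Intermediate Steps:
m(D, W) = -232 + 8*W (m(D, W) = (-29 + W)*(21 - 13) = (-29 + W)*8 = -232 + 8*W)
-997/m(43, -10) = -997/(-232 + 8*(-10)) = -997/(-232 - 80) = -997/(-312) = -997*(-1/312) = 997/312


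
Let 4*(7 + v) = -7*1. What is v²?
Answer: 1225/16 ≈ 76.563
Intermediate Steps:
v = -35/4 (v = -7 + (-7*1)/4 = -7 + (¼)*(-7) = -7 - 7/4 = -35/4 ≈ -8.7500)
v² = (-35/4)² = 1225/16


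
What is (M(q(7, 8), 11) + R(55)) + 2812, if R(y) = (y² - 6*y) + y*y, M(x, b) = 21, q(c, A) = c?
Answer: 8553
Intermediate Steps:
R(y) = -6*y + 2*y² (R(y) = (y² - 6*y) + y² = -6*y + 2*y²)
(M(q(7, 8), 11) + R(55)) + 2812 = (21 + 2*55*(-3 + 55)) + 2812 = (21 + 2*55*52) + 2812 = (21 + 5720) + 2812 = 5741 + 2812 = 8553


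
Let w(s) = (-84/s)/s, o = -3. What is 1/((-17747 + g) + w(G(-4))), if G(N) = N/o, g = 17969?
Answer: 4/699 ≈ 0.0057225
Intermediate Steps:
G(N) = -N/3 (G(N) = N/(-3) = N*(-1/3) = -N/3)
w(s) = -84/s**2
1/((-17747 + g) + w(G(-4))) = 1/((-17747 + 17969) - 84/(-1/3*(-4))**2) = 1/(222 - 84/(4/3)**2) = 1/(222 - 84*9/16) = 1/(222 - 189/4) = 1/(699/4) = 4/699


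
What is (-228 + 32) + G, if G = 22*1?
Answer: -174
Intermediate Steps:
G = 22
(-228 + 32) + G = (-228 + 32) + 22 = -196 + 22 = -174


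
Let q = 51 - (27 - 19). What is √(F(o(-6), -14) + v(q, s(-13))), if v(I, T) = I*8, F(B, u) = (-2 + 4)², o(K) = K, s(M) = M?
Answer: 2*√87 ≈ 18.655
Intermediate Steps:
F(B, u) = 4 (F(B, u) = 2² = 4)
q = 43 (q = 51 - 1*8 = 51 - 8 = 43)
v(I, T) = 8*I
√(F(o(-6), -14) + v(q, s(-13))) = √(4 + 8*43) = √(4 + 344) = √348 = 2*√87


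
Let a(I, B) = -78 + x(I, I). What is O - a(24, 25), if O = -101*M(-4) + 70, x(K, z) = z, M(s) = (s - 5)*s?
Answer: -3512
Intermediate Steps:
M(s) = s*(-5 + s) (M(s) = (-5 + s)*s = s*(-5 + s))
a(I, B) = -78 + I
O = -3566 (O = -(-404)*(-5 - 4) + 70 = -(-404)*(-9) + 70 = -101*36 + 70 = -3636 + 70 = -3566)
O - a(24, 25) = -3566 - (-78 + 24) = -3566 - 1*(-54) = -3566 + 54 = -3512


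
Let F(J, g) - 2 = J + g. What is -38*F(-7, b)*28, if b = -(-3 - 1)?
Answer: 1064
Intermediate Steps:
b = 4 (b = -1*(-4) = 4)
F(J, g) = 2 + J + g (F(J, g) = 2 + (J + g) = 2 + J + g)
-38*F(-7, b)*28 = -38*(2 - 7 + 4)*28 = -38*(-1)*28 = 38*28 = 1064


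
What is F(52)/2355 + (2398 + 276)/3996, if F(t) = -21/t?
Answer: 27281177/40779180 ≈ 0.66900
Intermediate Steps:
F(52)/2355 + (2398 + 276)/3996 = -21/52/2355 + (2398 + 276)/3996 = -21*1/52*(1/2355) + 2674*(1/3996) = -21/52*1/2355 + 1337/1998 = -7/40820 + 1337/1998 = 27281177/40779180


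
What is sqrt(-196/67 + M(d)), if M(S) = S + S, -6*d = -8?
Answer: 2*I*sqrt(2613)/201 ≈ 0.50863*I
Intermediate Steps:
d = 4/3 (d = -1/6*(-8) = 4/3 ≈ 1.3333)
M(S) = 2*S
sqrt(-196/67 + M(d)) = sqrt(-196/67 + 2*(4/3)) = sqrt(-196*1/67 + 8/3) = sqrt(-196/67 + 8/3) = sqrt(-52/201) = 2*I*sqrt(2613)/201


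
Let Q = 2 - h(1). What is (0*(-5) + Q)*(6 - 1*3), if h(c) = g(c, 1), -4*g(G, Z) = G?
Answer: 27/4 ≈ 6.7500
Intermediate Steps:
g(G, Z) = -G/4
h(c) = -c/4
Q = 9/4 (Q = 2 - (-1)/4 = 2 - 1*(-¼) = 2 + ¼ = 9/4 ≈ 2.2500)
(0*(-5) + Q)*(6 - 1*3) = (0*(-5) + 9/4)*(6 - 1*3) = (0 + 9/4)*(6 - 3) = (9/4)*3 = 27/4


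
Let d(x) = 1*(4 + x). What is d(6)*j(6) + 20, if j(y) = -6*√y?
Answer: 20 - 60*√6 ≈ -126.97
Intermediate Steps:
d(x) = 4 + x
d(6)*j(6) + 20 = (4 + 6)*(-6*√6) + 20 = 10*(-6*√6) + 20 = -60*√6 + 20 = 20 - 60*√6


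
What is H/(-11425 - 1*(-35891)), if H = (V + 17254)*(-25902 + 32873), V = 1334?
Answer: 64788474/12233 ≈ 5296.2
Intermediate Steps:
H = 129576948 (H = (1334 + 17254)*(-25902 + 32873) = 18588*6971 = 129576948)
H/(-11425 - 1*(-35891)) = 129576948/(-11425 - 1*(-35891)) = 129576948/(-11425 + 35891) = 129576948/24466 = 129576948*(1/24466) = 64788474/12233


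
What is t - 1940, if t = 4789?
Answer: 2849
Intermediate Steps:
t - 1940 = 4789 - 1940 = 2849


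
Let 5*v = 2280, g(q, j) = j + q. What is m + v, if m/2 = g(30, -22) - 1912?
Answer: -3352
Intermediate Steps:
m = -3808 (m = 2*((-22 + 30) - 1912) = 2*(8 - 1912) = 2*(-1904) = -3808)
v = 456 (v = (⅕)*2280 = 456)
m + v = -3808 + 456 = -3352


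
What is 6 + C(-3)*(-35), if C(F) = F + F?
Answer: 216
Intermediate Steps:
C(F) = 2*F
6 + C(-3)*(-35) = 6 + (2*(-3))*(-35) = 6 - 6*(-35) = 6 + 210 = 216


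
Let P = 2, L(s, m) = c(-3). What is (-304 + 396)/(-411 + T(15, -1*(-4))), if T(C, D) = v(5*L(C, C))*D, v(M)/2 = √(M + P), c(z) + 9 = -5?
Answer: -37812/173273 - 1472*I*√17/173273 ≈ -0.21822 - 0.035027*I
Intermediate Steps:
c(z) = -14 (c(z) = -9 - 5 = -14)
L(s, m) = -14
v(M) = 2*√(2 + M) (v(M) = 2*√(M + 2) = 2*√(2 + M))
T(C, D) = 4*I*D*√17 (T(C, D) = (2*√(2 + 5*(-14)))*D = (2*√(2 - 70))*D = (2*√(-68))*D = (2*(2*I*√17))*D = (4*I*√17)*D = 4*I*D*√17)
(-304 + 396)/(-411 + T(15, -1*(-4))) = (-304 + 396)/(-411 + 4*I*(-1*(-4))*√17) = 92/(-411 + 4*I*4*√17) = 92/(-411 + 16*I*√17)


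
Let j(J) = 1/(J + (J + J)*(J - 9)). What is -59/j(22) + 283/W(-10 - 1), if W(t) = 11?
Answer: -385223/11 ≈ -35020.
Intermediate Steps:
j(J) = 1/(J + 2*J*(-9 + J)) (j(J) = 1/(J + (2*J)*(-9 + J)) = 1/(J + 2*J*(-9 + J)))
-59/j(22) + 283/W(-10 - 1) = -59/(1/(22*(-17 + 2*22))) + 283/11 = -59/(1/(22*(-17 + 44))) + 283*(1/11) = -59/((1/22)/27) + 283/11 = -59/((1/22)*(1/27)) + 283/11 = -59/1/594 + 283/11 = -59*594 + 283/11 = -35046 + 283/11 = -385223/11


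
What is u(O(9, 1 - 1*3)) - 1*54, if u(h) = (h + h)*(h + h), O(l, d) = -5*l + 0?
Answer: 8046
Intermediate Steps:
O(l, d) = -5*l
u(h) = 4*h² (u(h) = (2*h)*(2*h) = 4*h²)
u(O(9, 1 - 1*3)) - 1*54 = 4*(-5*9)² - 1*54 = 4*(-45)² - 54 = 4*2025 - 54 = 8100 - 54 = 8046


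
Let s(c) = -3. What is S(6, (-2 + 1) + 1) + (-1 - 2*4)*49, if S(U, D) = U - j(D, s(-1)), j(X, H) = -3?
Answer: -432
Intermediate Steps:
S(U, D) = 3 + U (S(U, D) = U - 1*(-3) = U + 3 = 3 + U)
S(6, (-2 + 1) + 1) + (-1 - 2*4)*49 = (3 + 6) + (-1 - 2*4)*49 = 9 + (-1 - 8)*49 = 9 - 9*49 = 9 - 441 = -432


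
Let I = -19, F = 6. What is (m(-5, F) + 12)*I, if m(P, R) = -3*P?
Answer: -513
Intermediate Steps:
(m(-5, F) + 12)*I = (-3*(-5) + 12)*(-19) = (15 + 12)*(-19) = 27*(-19) = -513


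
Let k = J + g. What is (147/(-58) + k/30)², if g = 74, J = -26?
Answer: 73441/84100 ≈ 0.87326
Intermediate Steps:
k = 48 (k = -26 + 74 = 48)
(147/(-58) + k/30)² = (147/(-58) + 48/30)² = (147*(-1/58) + 48*(1/30))² = (-147/58 + 8/5)² = (-271/290)² = 73441/84100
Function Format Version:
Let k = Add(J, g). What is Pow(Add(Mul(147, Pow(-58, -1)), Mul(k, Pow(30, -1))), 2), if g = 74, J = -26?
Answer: Rational(73441, 84100) ≈ 0.87326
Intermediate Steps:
k = 48 (k = Add(-26, 74) = 48)
Pow(Add(Mul(147, Pow(-58, -1)), Mul(k, Pow(30, -1))), 2) = Pow(Add(Mul(147, Pow(-58, -1)), Mul(48, Pow(30, -1))), 2) = Pow(Add(Mul(147, Rational(-1, 58)), Mul(48, Rational(1, 30))), 2) = Pow(Add(Rational(-147, 58), Rational(8, 5)), 2) = Pow(Rational(-271, 290), 2) = Rational(73441, 84100)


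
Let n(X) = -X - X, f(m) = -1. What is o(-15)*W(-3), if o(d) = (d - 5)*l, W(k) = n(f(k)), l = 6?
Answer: -240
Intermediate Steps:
n(X) = -2*X
W(k) = 2 (W(k) = -2*(-1) = 2)
o(d) = -30 + 6*d (o(d) = (d - 5)*6 = (-5 + d)*6 = -30 + 6*d)
o(-15)*W(-3) = (-30 + 6*(-15))*2 = (-30 - 90)*2 = -120*2 = -240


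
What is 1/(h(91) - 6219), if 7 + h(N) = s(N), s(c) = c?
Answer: -1/6135 ≈ -0.00016300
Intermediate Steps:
h(N) = -7 + N
1/(h(91) - 6219) = 1/((-7 + 91) - 6219) = 1/(84 - 6219) = 1/(-6135) = -1/6135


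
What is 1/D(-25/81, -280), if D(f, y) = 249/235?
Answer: 235/249 ≈ 0.94378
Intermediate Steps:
D(f, y) = 249/235 (D(f, y) = 249*(1/235) = 249/235)
1/D(-25/81, -280) = 1/(249/235) = 235/249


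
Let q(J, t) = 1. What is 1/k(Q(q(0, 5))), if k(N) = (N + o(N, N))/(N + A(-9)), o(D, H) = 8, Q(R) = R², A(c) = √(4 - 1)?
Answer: ⅑ + √3/9 ≈ 0.30356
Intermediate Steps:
A(c) = √3
k(N) = (8 + N)/(N + √3) (k(N) = (N + 8)/(N + √3) = (8 + N)/(N + √3))
1/k(Q(q(0, 5))) = 1/((8 + 1²)/(1² + √3)) = 1/((8 + 1)/(1 + √3)) = 1/(9/(1 + √3)) = ⅑ + √3/9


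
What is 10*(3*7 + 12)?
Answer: 330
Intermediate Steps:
10*(3*7 + 12) = 10*(21 + 12) = 10*33 = 330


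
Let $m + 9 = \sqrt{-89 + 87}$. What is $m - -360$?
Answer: $351 + i \sqrt{2} \approx 351.0 + 1.4142 i$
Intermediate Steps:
$m = -9 + i \sqrt{2}$ ($m = -9 + \sqrt{-89 + 87} = -9 + \sqrt{-2} = -9 + i \sqrt{2} \approx -9.0 + 1.4142 i$)
$m - -360 = \left(-9 + i \sqrt{2}\right) - -360 = \left(-9 + i \sqrt{2}\right) + 360 = 351 + i \sqrt{2}$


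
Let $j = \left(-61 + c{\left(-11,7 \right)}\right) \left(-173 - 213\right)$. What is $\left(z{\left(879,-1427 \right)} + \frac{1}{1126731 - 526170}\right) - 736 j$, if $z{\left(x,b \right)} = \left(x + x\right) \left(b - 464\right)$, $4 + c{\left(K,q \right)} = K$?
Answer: $- \frac{14963382093113}{600561} \approx -2.4916 \cdot 10^{7}$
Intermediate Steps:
$c{\left(K,q \right)} = -4 + K$
$j = 29336$ ($j = \left(-61 - 15\right) \left(-173 - 213\right) = \left(-61 - 15\right) \left(-386\right) = \left(-76\right) \left(-386\right) = 29336$)
$z{\left(x,b \right)} = 2 x \left(-464 + b\right)$
$\left(z{\left(879,-1427 \right)} + \frac{1}{1126731 - 526170}\right) - 736 j = \left(2 \cdot 879 \left(-464 - 1427\right) + \frac{1}{1126731 - 526170}\right) - 21591296 = \left(2 \cdot 879 \left(-1891\right) + \frac{1}{600561}\right) - 21591296 = \left(-3324378 + \frac{1}{600561}\right) - 21591296 = - \frac{1996491776057}{600561} - 21591296 = - \frac{14963382093113}{600561}$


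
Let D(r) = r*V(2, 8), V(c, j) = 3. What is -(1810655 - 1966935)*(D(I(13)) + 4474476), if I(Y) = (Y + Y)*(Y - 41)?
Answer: 698929793760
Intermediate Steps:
I(Y) = 2*Y*(-41 + Y) (I(Y) = (2*Y)*(-41 + Y) = 2*Y*(-41 + Y))
D(r) = 3*r (D(r) = r*3 = 3*r)
-(1810655 - 1966935)*(D(I(13)) + 4474476) = -(1810655 - 1966935)*(3*(2*13*(-41 + 13)) + 4474476) = -(-156280)*(3*(2*13*(-28)) + 4474476) = -(-156280)*(3*(-728) + 4474476) = -(-156280)*(-2184 + 4474476) = -(-156280)*4472292 = -1*(-698929793760) = 698929793760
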